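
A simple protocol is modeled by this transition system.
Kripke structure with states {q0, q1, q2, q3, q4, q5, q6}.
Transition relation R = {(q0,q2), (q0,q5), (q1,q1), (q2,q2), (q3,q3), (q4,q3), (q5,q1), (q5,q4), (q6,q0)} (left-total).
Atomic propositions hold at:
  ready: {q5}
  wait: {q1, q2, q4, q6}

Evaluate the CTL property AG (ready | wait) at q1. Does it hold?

Sat(ready | wait) = {q1, q2, q4, q5, q6}
AG (ready | wait): greatest fixpoint, start Z0 = {q1, q2, q4, q5, q6}, keep only states in Sat with every successor in Z. Z1 = {q1, q2, q5}; Z2 = {q1, q2}; fixed.
Sat(AG (ready | wait)) = {q1, q2}
q1 ∈ Sat(AG (ready | wait)) = {q1, q2}, so the formula holds at q1.

Yes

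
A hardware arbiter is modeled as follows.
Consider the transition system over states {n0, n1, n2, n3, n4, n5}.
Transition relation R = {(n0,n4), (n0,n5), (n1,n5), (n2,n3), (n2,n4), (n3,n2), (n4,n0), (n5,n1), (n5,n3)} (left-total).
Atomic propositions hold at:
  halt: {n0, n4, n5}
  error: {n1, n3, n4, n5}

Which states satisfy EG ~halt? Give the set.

Sat(~halt) = {n1, n2, n3}
EG ~halt: greatest fixpoint, start Z0 = {n1, n2, n3}, keep only states in Sat with some successor in Z. Z1 = {n2, n3}; fixed.
Sat(EG ~halt) = {n2, n3}

{n2, n3}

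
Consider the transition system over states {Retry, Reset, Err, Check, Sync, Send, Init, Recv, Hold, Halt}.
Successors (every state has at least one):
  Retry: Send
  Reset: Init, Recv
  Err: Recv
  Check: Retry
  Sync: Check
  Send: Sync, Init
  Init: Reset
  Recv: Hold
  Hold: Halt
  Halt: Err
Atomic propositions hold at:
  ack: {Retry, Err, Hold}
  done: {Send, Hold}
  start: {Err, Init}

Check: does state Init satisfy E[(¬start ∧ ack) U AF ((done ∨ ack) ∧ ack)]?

No

Sat(¬start) = {Retry, Reset, Check, Sync, Send, Recv, Hold, Halt}
Sat(¬start ∧ ack) = {Retry, Hold}
Sat(done ∨ ack) = {Retry, Err, Send, Hold}
Sat((done ∨ ack) ∧ ack) = {Retry, Err, Hold}
AF ((done ∨ ack) ∧ ack): least fixpoint, start Z0 = {Retry, Err, Hold}, add states with every successor in Z. Z1 = {Retry, Err, Check, Recv, Hold, Halt}; Z2 = {Retry, Err, Check, Sync, Recv, Hold, Halt}; fixed.
Sat(AF ((done ∨ ack) ∧ ack)) = {Retry, Err, Check, Sync, Recv, Hold, Halt}
E[(¬start ∧ ack) U AF ((done ∨ ack) ∧ ack)]: least fixpoint, start Z0 = Sat(AF ((done ∨ ack) ∧ ack)) = {Retry, Err, Check, Sync, Recv, Hold, Halt}, add states in Sat(¬start ∧ ack) with some successor in Z. Already a fixed point.
Sat(E[(¬start ∧ ack) U AF ((done ∨ ack) ∧ ack)]) = {Retry, Err, Check, Sync, Recv, Hold, Halt}
Init ∉ Sat(E[(¬start ∧ ack) U AF ((done ∨ ack) ∧ ack)]) = {Retry, Err, Check, Sync, Recv, Hold, Halt}, so the formula does not hold at Init.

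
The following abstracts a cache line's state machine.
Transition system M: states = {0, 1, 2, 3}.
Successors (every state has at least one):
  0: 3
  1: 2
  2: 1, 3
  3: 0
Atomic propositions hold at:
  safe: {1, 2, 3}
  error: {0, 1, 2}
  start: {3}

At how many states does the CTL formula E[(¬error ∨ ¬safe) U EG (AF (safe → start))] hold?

2

Sat(¬error) = {3}
Sat(¬safe) = {0}
Sat(¬error ∨ ¬safe) = {0, 3}
Sat(safe → start) = {0, 3}
AF (safe → start): least fixpoint, start Z0 = {0, 3}, add states with every successor in Z. Already a fixed point.
Sat(AF (safe → start)) = {0, 3}
EG (AF (safe → start)): greatest fixpoint, start Z0 = {0, 3}, keep only states in Sat with some successor in Z. Already a fixed point.
Sat(EG (AF (safe → start))) = {0, 3}
E[(¬error ∨ ¬safe) U EG (AF (safe → start))]: least fixpoint, start Z0 = Sat(EG (AF (safe → start))) = {0, 3}, add states in Sat(¬error ∨ ¬safe) with some successor in Z. Already a fixed point.
Sat(E[(¬error ∨ ¬safe) U EG (AF (safe → start))]) = {0, 3}
|Sat(E[(¬error ∨ ¬safe) U EG (AF (safe → start))])| = |{0, 3}| = 2.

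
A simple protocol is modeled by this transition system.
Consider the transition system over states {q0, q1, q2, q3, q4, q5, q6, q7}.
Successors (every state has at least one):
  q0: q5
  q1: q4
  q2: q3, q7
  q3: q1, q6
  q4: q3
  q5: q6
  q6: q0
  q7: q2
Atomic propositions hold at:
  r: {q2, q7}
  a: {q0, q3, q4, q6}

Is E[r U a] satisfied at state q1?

E[r U a]: least fixpoint, start Z0 = Sat(a) = {q0, q3, q4, q6}, add states in Sat(r) with some successor in Z. Z1 = {q0, q2, q3, q4, q6}; Z2 = {q0, q2, q3, q4, q6, q7}; fixed.
Sat(E[r U a]) = {q0, q2, q3, q4, q6, q7}
q1 ∉ Sat(E[r U a]) = {q0, q2, q3, q4, q6, q7}, so the formula does not hold at q1.

No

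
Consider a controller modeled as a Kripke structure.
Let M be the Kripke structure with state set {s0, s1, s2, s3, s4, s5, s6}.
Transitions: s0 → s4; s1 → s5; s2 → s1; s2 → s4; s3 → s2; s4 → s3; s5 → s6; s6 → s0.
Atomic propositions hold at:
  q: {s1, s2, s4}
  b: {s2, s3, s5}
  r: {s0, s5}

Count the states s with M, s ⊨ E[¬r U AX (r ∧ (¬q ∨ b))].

5

Sat(¬r) = {s1, s2, s3, s4, s6}
Sat(¬q) = {s0, s3, s5, s6}
Sat(¬q ∨ b) = {s0, s2, s3, s5, s6}
Sat(r ∧ (¬q ∨ b)) = {s0, s5}
Sat(AX (r ∧ (¬q ∨ b))) = {s : every successor in {s0, s5}} = {s1, s6}
E[¬r U AX (r ∧ (¬q ∨ b))]: least fixpoint, start Z0 = Sat(AX (r ∧ (¬q ∨ b))) = {s1, s6}, add states in Sat(¬r) with some successor in Z. Z1 = {s1, s2, s6}; Z2 = {s1, s2, s3, s6}; Z3 = {s1, s2, s3, s4, s6}; fixed.
Sat(E[¬r U AX (r ∧ (¬q ∨ b))]) = {s1, s2, s3, s4, s6}
|Sat(E[¬r U AX (r ∧ (¬q ∨ b))])| = |{s1, s2, s3, s4, s6}| = 5.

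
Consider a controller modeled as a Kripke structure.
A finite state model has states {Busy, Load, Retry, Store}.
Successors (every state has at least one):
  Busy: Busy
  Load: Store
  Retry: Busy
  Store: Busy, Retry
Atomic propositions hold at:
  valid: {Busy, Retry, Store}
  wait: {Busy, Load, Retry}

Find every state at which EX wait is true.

Sat(EX wait) = {s : some successor in {Busy, Load, Retry}} = {Busy, Retry, Store}

{Busy, Retry, Store}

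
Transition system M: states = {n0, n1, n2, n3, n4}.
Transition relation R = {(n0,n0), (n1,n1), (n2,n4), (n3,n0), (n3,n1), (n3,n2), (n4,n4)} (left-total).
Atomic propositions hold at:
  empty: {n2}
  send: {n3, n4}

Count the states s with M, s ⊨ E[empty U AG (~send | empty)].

Sat(~send) = {n0, n1, n2}
Sat(~send | empty) = {n0, n1, n2}
AG (~send | empty): greatest fixpoint, start Z0 = {n0, n1, n2}, keep only states in Sat with every successor in Z. Z1 = {n0, n1}; fixed.
Sat(AG (~send | empty)) = {n0, n1}
E[empty U AG (~send | empty)]: least fixpoint, start Z0 = Sat(AG (~send | empty)) = {n0, n1}, add states in Sat(empty) with some successor in Z. Already a fixed point.
Sat(E[empty U AG (~send | empty)]) = {n0, n1}
|Sat(E[empty U AG (~send | empty)])| = |{n0, n1}| = 2.

2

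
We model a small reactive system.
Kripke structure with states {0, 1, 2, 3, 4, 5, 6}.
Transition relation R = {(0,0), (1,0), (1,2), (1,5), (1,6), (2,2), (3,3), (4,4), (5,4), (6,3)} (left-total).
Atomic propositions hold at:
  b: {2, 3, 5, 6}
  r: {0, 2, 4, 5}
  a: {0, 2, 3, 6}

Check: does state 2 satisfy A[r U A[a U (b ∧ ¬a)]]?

No

Sat(¬a) = {1, 4, 5}
Sat(b ∧ ¬a) = {5}
A[a U (b ∧ ¬a)]: least fixpoint, start Z0 = Sat((b ∧ ¬a)) = {5}, add states in Sat(a) with every successor in Z. Already a fixed point.
Sat(A[a U (b ∧ ¬a)]) = {5}
A[r U A[a U (b ∧ ¬a)]]: least fixpoint, start Z0 = Sat(A[a U (b ∧ ¬a)]) = {5}, add states in Sat(r) with every successor in Z. Already a fixed point.
Sat(A[r U A[a U (b ∧ ¬a)]]) = {5}
2 ∉ Sat(A[r U A[a U (b ∧ ¬a)]]) = {5}, so the formula does not hold at 2.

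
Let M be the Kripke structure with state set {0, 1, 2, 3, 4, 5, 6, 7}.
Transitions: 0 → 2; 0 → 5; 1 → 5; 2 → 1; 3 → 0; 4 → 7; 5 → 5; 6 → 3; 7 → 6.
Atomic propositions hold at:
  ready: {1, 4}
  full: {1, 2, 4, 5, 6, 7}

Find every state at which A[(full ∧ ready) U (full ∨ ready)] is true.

Sat(full ∧ ready) = {1, 4}
Sat(full ∨ ready) = {1, 2, 4, 5, 6, 7}
A[(full ∧ ready) U (full ∨ ready)]: least fixpoint, start Z0 = Sat((full ∨ ready)) = {1, 2, 4, 5, 6, 7}, add states in Sat(full ∧ ready) with every successor in Z. Already a fixed point.
Sat(A[(full ∧ ready) U (full ∨ ready)]) = {1, 2, 4, 5, 6, 7}

{1, 2, 4, 5, 6, 7}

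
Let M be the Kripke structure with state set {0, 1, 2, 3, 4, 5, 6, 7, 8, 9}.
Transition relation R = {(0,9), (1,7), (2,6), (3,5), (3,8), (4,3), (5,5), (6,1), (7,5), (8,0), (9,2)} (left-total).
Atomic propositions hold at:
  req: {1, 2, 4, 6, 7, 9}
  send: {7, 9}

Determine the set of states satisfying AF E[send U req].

E[send U req]: least fixpoint, start Z0 = Sat(req) = {1, 2, 4, 6, 7, 9}, add states in Sat(send) with some successor in Z. Already a fixed point.
Sat(E[send U req]) = {1, 2, 4, 6, 7, 9}
AF E[send U req]: least fixpoint, start Z0 = {1, 2, 4, 6, 7, 9}, add states with every successor in Z. Z1 = {0, 1, 2, 4, 6, 7, 9}; Z2 = {0, 1, 2, 4, 6, 7, 8, 9}; fixed.
Sat(AF E[send U req]) = {0, 1, 2, 4, 6, 7, 8, 9}

{0, 1, 2, 4, 6, 7, 8, 9}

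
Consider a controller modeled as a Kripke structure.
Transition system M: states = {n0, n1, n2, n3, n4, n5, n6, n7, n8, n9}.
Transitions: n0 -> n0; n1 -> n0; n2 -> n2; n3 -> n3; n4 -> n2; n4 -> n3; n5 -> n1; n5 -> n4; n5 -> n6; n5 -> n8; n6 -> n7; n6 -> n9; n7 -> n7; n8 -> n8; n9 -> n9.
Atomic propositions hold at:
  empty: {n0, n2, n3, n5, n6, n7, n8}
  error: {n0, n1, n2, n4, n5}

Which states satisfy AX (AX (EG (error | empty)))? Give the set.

{n0, n1, n2, n3, n4, n7, n8}

Sat(error | empty) = {n0, n1, n2, n3, n4, n5, n6, n7, n8}
EG (error | empty): greatest fixpoint, start Z0 = {n0, n1, n2, n3, n4, n5, n6, n7, n8}, keep only states in Sat with some successor in Z. Already a fixed point.
Sat(EG (error | empty)) = {n0, n1, n2, n3, n4, n5, n6, n7, n8}
Sat(AX (EG (error | empty))) = {s : every successor in {n0, n1, n2, n3, n4, n5, n6, n7, n8}} = {n0, n1, n2, n3, n4, n5, n7, n8}
Sat(AX (AX (EG (error | empty)))) = {s : every successor in {n0, n1, n2, n3, n4, n5, n7, n8}} = {n0, n1, n2, n3, n4, n7, n8}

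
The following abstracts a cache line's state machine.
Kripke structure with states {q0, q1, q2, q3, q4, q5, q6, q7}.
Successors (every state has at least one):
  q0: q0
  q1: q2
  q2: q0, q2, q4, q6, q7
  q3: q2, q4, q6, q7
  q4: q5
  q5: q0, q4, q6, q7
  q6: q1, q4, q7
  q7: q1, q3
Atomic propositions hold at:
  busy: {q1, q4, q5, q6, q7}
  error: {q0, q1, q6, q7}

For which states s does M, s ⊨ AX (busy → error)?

Sat(busy → error) = {q0, q1, q2, q3, q6, q7}
Sat(AX (busy → error)) = {s : every successor in {q0, q1, q2, q3, q6, q7}} = {q0, q1, q7}

{q0, q1, q7}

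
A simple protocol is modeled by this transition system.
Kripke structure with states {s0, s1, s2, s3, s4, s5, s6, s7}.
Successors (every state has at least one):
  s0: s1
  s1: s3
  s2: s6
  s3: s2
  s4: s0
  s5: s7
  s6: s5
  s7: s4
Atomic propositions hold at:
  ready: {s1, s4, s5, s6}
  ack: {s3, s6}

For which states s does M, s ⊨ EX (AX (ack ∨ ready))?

Sat(ack ∨ ready) = {s1, s3, s4, s5, s6}
Sat(AX (ack ∨ ready)) = {s : every successor in {s1, s3, s4, s5, s6}} = {s0, s1, s2, s6, s7}
Sat(EX (AX (ack ∨ ready))) = {s : some successor in {s0, s1, s2, s6, s7}} = {s0, s2, s3, s4, s5}

{s0, s2, s3, s4, s5}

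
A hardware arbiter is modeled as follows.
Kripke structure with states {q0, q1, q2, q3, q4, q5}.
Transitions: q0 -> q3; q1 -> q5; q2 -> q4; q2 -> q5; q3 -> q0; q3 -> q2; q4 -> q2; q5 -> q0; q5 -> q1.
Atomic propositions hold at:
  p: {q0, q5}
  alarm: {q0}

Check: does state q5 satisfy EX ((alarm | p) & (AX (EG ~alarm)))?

Yes

Sat(alarm | p) = {q0, q5}
Sat(~alarm) = {q1, q2, q3, q4, q5}
EG ~alarm: greatest fixpoint, start Z0 = {q1, q2, q3, q4, q5}, keep only states in Sat with some successor in Z. Already a fixed point.
Sat(EG ~alarm) = {q1, q2, q3, q4, q5}
Sat(AX (EG ~alarm)) = {s : every successor in {q1, q2, q3, q4, q5}} = {q0, q1, q2, q4}
Sat((alarm | p) & (AX (EG ~alarm))) = {q0}
Sat(EX ((alarm | p) & (AX (EG ~alarm)))) = {s : some successor in {q0}} = {q3, q5}
q5 ∈ Sat(EX ((alarm | p) & (AX (EG ~alarm)))) = {q3, q5}, so the formula holds at q5.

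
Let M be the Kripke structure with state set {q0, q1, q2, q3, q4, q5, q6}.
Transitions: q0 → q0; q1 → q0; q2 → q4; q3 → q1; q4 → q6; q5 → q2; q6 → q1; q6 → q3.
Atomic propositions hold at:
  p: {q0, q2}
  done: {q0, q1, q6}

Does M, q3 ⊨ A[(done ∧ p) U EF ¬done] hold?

Sat(done ∧ p) = {q0}
Sat(¬done) = {q2, q3, q4, q5}
EF ¬done: least fixpoint, start Z0 = {q2, q3, q4, q5}, add states with some successor in Z. Z1 = {q2, q3, q4, q5, q6}; fixed.
Sat(EF ¬done) = {q2, q3, q4, q5, q6}
A[(done ∧ p) U EF ¬done]: least fixpoint, start Z0 = Sat(EF ¬done) = {q2, q3, q4, q5, q6}, add states in Sat(done ∧ p) with every successor in Z. Already a fixed point.
Sat(A[(done ∧ p) U EF ¬done]) = {q2, q3, q4, q5, q6}
q3 ∈ Sat(A[(done ∧ p) U EF ¬done]) = {q2, q3, q4, q5, q6}, so the formula holds at q3.

Yes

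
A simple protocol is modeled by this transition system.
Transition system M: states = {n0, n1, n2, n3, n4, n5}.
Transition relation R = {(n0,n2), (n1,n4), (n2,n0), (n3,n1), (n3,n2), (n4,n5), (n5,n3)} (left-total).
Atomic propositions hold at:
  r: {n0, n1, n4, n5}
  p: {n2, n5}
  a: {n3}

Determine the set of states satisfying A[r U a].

A[r U a]: least fixpoint, start Z0 = Sat(a) = {n3}, add states in Sat(r) with every successor in Z. Z1 = {n3, n5}; Z2 = {n3, n4, n5}; Z3 = {n1, n3, n4, n5}; fixed.
Sat(A[r U a]) = {n1, n3, n4, n5}

{n1, n3, n4, n5}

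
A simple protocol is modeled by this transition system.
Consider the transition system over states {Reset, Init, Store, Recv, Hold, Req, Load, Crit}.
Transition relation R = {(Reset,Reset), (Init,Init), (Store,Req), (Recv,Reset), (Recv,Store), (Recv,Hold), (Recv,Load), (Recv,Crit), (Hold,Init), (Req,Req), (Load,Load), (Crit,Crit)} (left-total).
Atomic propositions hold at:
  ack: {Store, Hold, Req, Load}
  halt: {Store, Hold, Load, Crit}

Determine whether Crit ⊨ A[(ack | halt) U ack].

Sat(ack | halt) = {Store, Hold, Req, Load, Crit}
A[(ack | halt) U ack]: least fixpoint, start Z0 = Sat(ack) = {Store, Hold, Req, Load}, add states in Sat(ack | halt) with every successor in Z. Already a fixed point.
Sat(A[(ack | halt) U ack]) = {Store, Hold, Req, Load}
Crit ∉ Sat(A[(ack | halt) U ack]) = {Store, Hold, Req, Load}, so the formula does not hold at Crit.

No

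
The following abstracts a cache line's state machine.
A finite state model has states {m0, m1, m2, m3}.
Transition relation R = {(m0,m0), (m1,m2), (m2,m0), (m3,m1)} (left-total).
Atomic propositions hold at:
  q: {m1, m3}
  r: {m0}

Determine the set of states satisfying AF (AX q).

Sat(AX q) = {s : every successor in {m1, m3}} = {m3}
AF (AX q): least fixpoint, start Z0 = {m3}, add states with every successor in Z. Already a fixed point.
Sat(AF (AX q)) = {m3}

{m3}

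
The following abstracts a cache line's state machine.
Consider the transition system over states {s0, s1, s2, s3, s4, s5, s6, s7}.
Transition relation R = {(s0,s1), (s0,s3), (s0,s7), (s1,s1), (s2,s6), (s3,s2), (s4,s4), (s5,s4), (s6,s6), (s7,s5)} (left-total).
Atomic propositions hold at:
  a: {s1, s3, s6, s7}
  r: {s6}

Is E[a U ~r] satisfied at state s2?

Sat(~r) = {s0, s1, s2, s3, s4, s5, s7}
E[a U ~r]: least fixpoint, start Z0 = Sat(~r) = {s0, s1, s2, s3, s4, s5, s7}, add states in Sat(a) with some successor in Z. Already a fixed point.
Sat(E[a U ~r]) = {s0, s1, s2, s3, s4, s5, s7}
s2 ∈ Sat(E[a U ~r]) = {s0, s1, s2, s3, s4, s5, s7}, so the formula holds at s2.

Yes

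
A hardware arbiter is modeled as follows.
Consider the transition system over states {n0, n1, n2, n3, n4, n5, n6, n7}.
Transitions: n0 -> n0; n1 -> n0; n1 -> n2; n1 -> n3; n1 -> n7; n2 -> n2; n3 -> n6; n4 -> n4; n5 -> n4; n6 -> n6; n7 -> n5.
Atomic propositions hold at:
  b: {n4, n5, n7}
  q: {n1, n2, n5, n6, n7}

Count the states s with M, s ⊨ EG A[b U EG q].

3

EG q: greatest fixpoint, start Z0 = {n1, n2, n5, n6, n7}, keep only states in Sat with some successor in Z. Z1 = {n1, n2, n6, n7}; Z2 = {n1, n2, n6}; fixed.
Sat(EG q) = {n1, n2, n6}
A[b U EG q]: least fixpoint, start Z0 = Sat(EG q) = {n1, n2, n6}, add states in Sat(b) with every successor in Z. Already a fixed point.
Sat(A[b U EG q]) = {n1, n2, n6}
EG A[b U EG q]: greatest fixpoint, start Z0 = {n1, n2, n6}, keep only states in Sat with some successor in Z. Already a fixed point.
Sat(EG A[b U EG q]) = {n1, n2, n6}
|Sat(EG A[b U EG q])| = |{n1, n2, n6}| = 3.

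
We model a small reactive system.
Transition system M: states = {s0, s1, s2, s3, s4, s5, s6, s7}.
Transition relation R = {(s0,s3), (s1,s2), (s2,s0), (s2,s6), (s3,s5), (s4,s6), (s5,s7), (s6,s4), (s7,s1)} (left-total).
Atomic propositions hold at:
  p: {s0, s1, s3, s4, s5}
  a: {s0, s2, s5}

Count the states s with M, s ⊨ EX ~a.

Sat(~a) = {s1, s3, s4, s6, s7}
Sat(EX ~a) = {s : some successor in {s1, s3, s4, s6, s7}} = {s0, s2, s4, s5, s6, s7}
|Sat(EX ~a)| = |{s0, s2, s4, s5, s6, s7}| = 6.

6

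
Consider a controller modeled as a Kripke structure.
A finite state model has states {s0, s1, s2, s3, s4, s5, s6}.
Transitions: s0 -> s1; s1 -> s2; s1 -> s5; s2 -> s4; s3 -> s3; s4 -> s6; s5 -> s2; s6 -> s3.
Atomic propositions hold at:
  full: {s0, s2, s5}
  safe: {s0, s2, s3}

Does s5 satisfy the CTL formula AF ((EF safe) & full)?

Yes

EF safe: least fixpoint, start Z0 = {s0, s2, s3}, add states with some successor in Z. Z1 = {s0, s1, s2, s3, s5, s6}; Z2 = {s0, s1, s2, s3, s4, s5, s6}; fixed.
Sat(EF safe) = {s0, s1, s2, s3, s4, s5, s6}
Sat((EF safe) & full) = {s0, s2, s5}
AF ((EF safe) & full): least fixpoint, start Z0 = {s0, s2, s5}, add states with every successor in Z. Z1 = {s0, s1, s2, s5}; fixed.
Sat(AF ((EF safe) & full)) = {s0, s1, s2, s5}
s5 ∈ Sat(AF ((EF safe) & full)) = {s0, s1, s2, s5}, so the formula holds at s5.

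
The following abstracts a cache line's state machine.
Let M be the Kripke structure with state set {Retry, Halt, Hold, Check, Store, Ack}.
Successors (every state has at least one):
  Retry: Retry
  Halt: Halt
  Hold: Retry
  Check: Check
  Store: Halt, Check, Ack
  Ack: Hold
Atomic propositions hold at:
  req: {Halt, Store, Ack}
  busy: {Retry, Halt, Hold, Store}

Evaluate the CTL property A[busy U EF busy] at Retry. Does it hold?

EF busy: least fixpoint, start Z0 = {Retry, Halt, Hold, Store}, add states with some successor in Z. Z1 = {Retry, Halt, Hold, Store, Ack}; fixed.
Sat(EF busy) = {Retry, Halt, Hold, Store, Ack}
A[busy U EF busy]: least fixpoint, start Z0 = Sat(EF busy) = {Retry, Halt, Hold, Store, Ack}, add states in Sat(busy) with every successor in Z. Already a fixed point.
Sat(A[busy U EF busy]) = {Retry, Halt, Hold, Store, Ack}
Retry ∈ Sat(A[busy U EF busy]) = {Retry, Halt, Hold, Store, Ack}, so the formula holds at Retry.

Yes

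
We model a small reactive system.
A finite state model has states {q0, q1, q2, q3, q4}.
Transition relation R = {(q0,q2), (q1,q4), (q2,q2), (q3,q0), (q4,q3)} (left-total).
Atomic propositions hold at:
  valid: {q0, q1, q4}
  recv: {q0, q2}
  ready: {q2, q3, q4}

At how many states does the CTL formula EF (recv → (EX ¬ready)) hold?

3

Sat(¬ready) = {q0, q1}
Sat(EX ¬ready) = {s : some successor in {q0, q1}} = {q3}
Sat(recv → (EX ¬ready)) = {q1, q3, q4}
EF (recv → (EX ¬ready)): least fixpoint, start Z0 = {q1, q3, q4}, add states with some successor in Z. Already a fixed point.
Sat(EF (recv → (EX ¬ready))) = {q1, q3, q4}
|Sat(EF (recv → (EX ¬ready)))| = |{q1, q3, q4}| = 3.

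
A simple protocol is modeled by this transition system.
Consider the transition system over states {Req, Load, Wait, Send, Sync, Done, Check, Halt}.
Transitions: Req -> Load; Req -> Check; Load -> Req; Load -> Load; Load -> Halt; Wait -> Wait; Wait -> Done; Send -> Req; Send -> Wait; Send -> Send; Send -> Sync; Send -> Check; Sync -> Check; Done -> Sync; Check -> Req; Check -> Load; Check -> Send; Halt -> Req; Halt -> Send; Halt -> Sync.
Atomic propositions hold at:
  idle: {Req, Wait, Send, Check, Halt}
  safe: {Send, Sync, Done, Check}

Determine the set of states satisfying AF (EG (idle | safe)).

{Req, Wait, Send, Sync, Done, Check, Halt}

Sat(idle | safe) = {Req, Wait, Send, Sync, Done, Check, Halt}
EG (idle | safe): greatest fixpoint, start Z0 = {Req, Wait, Send, Sync, Done, Check, Halt}, keep only states in Sat with some successor in Z. Already a fixed point.
Sat(EG (idle | safe)) = {Req, Wait, Send, Sync, Done, Check, Halt}
AF (EG (idle | safe)): least fixpoint, start Z0 = {Req, Wait, Send, Sync, Done, Check, Halt}, add states with every successor in Z. Already a fixed point.
Sat(AF (EG (idle | safe))) = {Req, Wait, Send, Sync, Done, Check, Halt}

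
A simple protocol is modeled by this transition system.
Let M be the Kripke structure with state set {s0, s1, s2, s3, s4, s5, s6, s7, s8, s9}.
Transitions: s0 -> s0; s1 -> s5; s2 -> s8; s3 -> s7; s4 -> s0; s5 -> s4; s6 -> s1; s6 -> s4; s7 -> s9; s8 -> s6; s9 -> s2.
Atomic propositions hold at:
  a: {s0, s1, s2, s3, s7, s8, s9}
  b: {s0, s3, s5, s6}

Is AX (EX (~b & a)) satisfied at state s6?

No

Sat(~b) = {s1, s2, s4, s7, s8, s9}
Sat(~b & a) = {s1, s2, s7, s8, s9}
Sat(EX (~b & a)) = {s : some successor in {s1, s2, s7, s8, s9}} = {s2, s3, s6, s7, s9}
Sat(AX (EX (~b & a))) = {s : every successor in {s2, s3, s6, s7, s9}} = {s3, s7, s8, s9}
s6 ∉ Sat(AX (EX (~b & a))) = {s3, s7, s8, s9}, so the formula does not hold at s6.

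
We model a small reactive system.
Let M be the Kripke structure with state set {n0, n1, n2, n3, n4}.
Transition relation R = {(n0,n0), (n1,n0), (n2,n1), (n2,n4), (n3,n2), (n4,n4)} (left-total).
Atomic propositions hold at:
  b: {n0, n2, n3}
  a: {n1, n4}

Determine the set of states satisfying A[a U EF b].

{n0, n1, n2, n3}

EF b: least fixpoint, start Z0 = {n0, n2, n3}, add states with some successor in Z. Z1 = {n0, n1, n2, n3}; fixed.
Sat(EF b) = {n0, n1, n2, n3}
A[a U EF b]: least fixpoint, start Z0 = Sat(EF b) = {n0, n1, n2, n3}, add states in Sat(a) with every successor in Z. Already a fixed point.
Sat(A[a U EF b]) = {n0, n1, n2, n3}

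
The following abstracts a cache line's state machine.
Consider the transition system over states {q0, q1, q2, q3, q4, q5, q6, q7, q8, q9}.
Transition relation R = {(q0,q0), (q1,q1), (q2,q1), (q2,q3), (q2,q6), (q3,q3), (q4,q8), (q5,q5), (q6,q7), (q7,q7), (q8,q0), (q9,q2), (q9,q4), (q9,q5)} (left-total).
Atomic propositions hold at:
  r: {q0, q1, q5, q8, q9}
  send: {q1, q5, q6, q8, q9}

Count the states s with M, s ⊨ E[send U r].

E[send U r]: least fixpoint, start Z0 = Sat(r) = {q0, q1, q5, q8, q9}, add states in Sat(send) with some successor in Z. Already a fixed point.
Sat(E[send U r]) = {q0, q1, q5, q8, q9}
|Sat(E[send U r])| = |{q0, q1, q5, q8, q9}| = 5.

5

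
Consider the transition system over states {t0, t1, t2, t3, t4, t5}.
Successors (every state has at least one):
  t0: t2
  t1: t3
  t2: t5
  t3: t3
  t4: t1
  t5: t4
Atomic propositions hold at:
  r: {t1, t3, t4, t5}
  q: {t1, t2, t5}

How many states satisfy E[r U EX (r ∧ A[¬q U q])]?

3

Sat(¬q) = {t0, t3, t4}
A[¬q U q]: least fixpoint, start Z0 = Sat(q) = {t1, t2, t5}, add states in Sat(¬q) with every successor in Z. Z1 = {t0, t1, t2, t4, t5}; fixed.
Sat(A[¬q U q]) = {t0, t1, t2, t4, t5}
Sat(r ∧ A[¬q U q]) = {t1, t4, t5}
Sat(EX (r ∧ A[¬q U q])) = {s : some successor in {t1, t4, t5}} = {t2, t4, t5}
E[r U EX (r ∧ A[¬q U q])]: least fixpoint, start Z0 = Sat(EX (r ∧ A[¬q U q])) = {t2, t4, t5}, add states in Sat(r) with some successor in Z. Already a fixed point.
Sat(E[r U EX (r ∧ A[¬q U q])]) = {t2, t4, t5}
|Sat(E[r U EX (r ∧ A[¬q U q])])| = |{t2, t4, t5}| = 3.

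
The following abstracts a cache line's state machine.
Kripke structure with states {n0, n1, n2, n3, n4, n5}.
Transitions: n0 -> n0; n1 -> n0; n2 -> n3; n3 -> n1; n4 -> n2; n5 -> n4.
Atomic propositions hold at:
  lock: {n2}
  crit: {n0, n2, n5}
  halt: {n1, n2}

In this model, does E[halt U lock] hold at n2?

Yes

E[halt U lock]: least fixpoint, start Z0 = Sat(lock) = {n2}, add states in Sat(halt) with some successor in Z. Already a fixed point.
Sat(E[halt U lock]) = {n2}
n2 ∈ Sat(E[halt U lock]) = {n2}, so the formula holds at n2.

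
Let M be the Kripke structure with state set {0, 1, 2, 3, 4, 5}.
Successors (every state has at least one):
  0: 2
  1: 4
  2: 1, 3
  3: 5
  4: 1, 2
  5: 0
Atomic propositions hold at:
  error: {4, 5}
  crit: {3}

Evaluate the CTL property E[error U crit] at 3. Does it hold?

E[error U crit]: least fixpoint, start Z0 = Sat(crit) = {3}, add states in Sat(error) with some successor in Z. Already a fixed point.
Sat(E[error U crit]) = {3}
3 ∈ Sat(E[error U crit]) = {3}, so the formula holds at 3.

Yes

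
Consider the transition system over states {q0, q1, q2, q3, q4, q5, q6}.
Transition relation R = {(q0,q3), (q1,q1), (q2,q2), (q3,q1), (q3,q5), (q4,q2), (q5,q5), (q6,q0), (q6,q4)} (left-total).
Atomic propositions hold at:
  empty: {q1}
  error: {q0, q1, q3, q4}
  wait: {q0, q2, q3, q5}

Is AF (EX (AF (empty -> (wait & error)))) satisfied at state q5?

Sat(wait & error) = {q0, q3}
Sat(empty -> (wait & error)) = {q0, q2, q3, q4, q5, q6}
AF (empty -> (wait & error)): least fixpoint, start Z0 = {q0, q2, q3, q4, q5, q6}, add states with every successor in Z. Already a fixed point.
Sat(AF (empty -> (wait & error))) = {q0, q2, q3, q4, q5, q6}
Sat(EX (AF (empty -> (wait & error)))) = {s : some successor in {q0, q2, q3, q4, q5, q6}} = {q0, q2, q3, q4, q5, q6}
AF (EX (AF (empty -> (wait & error)))): least fixpoint, start Z0 = {q0, q2, q3, q4, q5, q6}, add states with every successor in Z. Already a fixed point.
Sat(AF (EX (AF (empty -> (wait & error))))) = {q0, q2, q3, q4, q5, q6}
q5 ∈ Sat(AF (EX (AF (empty -> (wait & error))))) = {q0, q2, q3, q4, q5, q6}, so the formula holds at q5.

Yes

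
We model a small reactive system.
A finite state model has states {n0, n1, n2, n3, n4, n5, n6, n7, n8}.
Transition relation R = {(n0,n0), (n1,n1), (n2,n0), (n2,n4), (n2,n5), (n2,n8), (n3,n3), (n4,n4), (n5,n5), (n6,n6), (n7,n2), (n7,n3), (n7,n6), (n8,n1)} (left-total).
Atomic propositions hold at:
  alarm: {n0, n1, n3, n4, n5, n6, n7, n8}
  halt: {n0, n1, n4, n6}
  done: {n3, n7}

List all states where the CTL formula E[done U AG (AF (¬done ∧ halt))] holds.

{n0, n1, n4, n6, n7, n8}

Sat(¬done) = {n0, n1, n2, n4, n5, n6, n8}
Sat(¬done ∧ halt) = {n0, n1, n4, n6}
AF (¬done ∧ halt): least fixpoint, start Z0 = {n0, n1, n4, n6}, add states with every successor in Z. Z1 = {n0, n1, n4, n6, n8}; fixed.
Sat(AF (¬done ∧ halt)) = {n0, n1, n4, n6, n8}
AG (AF (¬done ∧ halt)): greatest fixpoint, start Z0 = {n0, n1, n4, n6, n8}, keep only states in Sat with every successor in Z. Already a fixed point.
Sat(AG (AF (¬done ∧ halt))) = {n0, n1, n4, n6, n8}
E[done U AG (AF (¬done ∧ halt))]: least fixpoint, start Z0 = Sat(AG (AF (¬done ∧ halt))) = {n0, n1, n4, n6, n8}, add states in Sat(done) with some successor in Z. Z1 = {n0, n1, n4, n6, n7, n8}; fixed.
Sat(E[done U AG (AF (¬done ∧ halt))]) = {n0, n1, n4, n6, n7, n8}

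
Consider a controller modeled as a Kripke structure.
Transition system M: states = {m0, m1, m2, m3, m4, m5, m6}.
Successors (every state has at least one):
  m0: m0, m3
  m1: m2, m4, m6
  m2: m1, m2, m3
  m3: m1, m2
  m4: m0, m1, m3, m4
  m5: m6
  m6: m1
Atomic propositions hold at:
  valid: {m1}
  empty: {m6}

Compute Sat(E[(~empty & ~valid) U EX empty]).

Sat(~empty) = {m0, m1, m2, m3, m4, m5}
Sat(~valid) = {m0, m2, m3, m4, m5, m6}
Sat(~empty & ~valid) = {m0, m2, m3, m4, m5}
Sat(EX empty) = {s : some successor in {m6}} = {m1, m5}
E[(~empty & ~valid) U EX empty]: least fixpoint, start Z0 = Sat(EX empty) = {m1, m5}, add states in Sat(~empty & ~valid) with some successor in Z. Z1 = {m1, m2, m3, m4, m5}; Z2 = {m0, m1, m2, m3, m4, m5}; fixed.
Sat(E[(~empty & ~valid) U EX empty]) = {m0, m1, m2, m3, m4, m5}

{m0, m1, m2, m3, m4, m5}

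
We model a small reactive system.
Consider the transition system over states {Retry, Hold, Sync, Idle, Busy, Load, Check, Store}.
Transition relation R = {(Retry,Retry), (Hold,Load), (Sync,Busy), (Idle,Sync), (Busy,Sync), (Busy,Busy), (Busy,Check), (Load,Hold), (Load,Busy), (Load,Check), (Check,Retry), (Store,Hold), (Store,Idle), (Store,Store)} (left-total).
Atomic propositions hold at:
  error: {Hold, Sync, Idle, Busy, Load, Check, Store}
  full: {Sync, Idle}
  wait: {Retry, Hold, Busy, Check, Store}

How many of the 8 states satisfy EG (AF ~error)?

2

Sat(~error) = {Retry}
AF ~error: least fixpoint, start Z0 = {Retry}, add states with every successor in Z. Z1 = {Retry, Check}; fixed.
Sat(AF ~error) = {Retry, Check}
EG (AF ~error): greatest fixpoint, start Z0 = {Retry, Check}, keep only states in Sat with some successor in Z. Already a fixed point.
Sat(EG (AF ~error)) = {Retry, Check}
|Sat(EG (AF ~error))| = |{Retry, Check}| = 2.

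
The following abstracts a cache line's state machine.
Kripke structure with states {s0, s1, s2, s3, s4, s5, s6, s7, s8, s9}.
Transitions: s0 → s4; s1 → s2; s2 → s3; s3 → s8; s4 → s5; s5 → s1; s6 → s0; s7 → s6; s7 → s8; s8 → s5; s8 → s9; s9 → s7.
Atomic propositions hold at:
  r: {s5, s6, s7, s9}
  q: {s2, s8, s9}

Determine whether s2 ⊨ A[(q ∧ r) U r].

Sat(q ∧ r) = {s9}
A[(q ∧ r) U r]: least fixpoint, start Z0 = Sat(r) = {s5, s6, s7, s9}, add states in Sat(q ∧ r) with every successor in Z. Already a fixed point.
Sat(A[(q ∧ r) U r]) = {s5, s6, s7, s9}
s2 ∉ Sat(A[(q ∧ r) U r]) = {s5, s6, s7, s9}, so the formula does not hold at s2.

No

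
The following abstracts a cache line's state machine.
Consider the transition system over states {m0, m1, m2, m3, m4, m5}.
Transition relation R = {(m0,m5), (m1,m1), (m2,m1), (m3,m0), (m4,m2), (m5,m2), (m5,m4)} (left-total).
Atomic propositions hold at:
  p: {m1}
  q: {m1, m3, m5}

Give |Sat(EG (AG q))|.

1

AG q: greatest fixpoint, start Z0 = {m1, m3, m5}, keep only states in Sat with every successor in Z. Z1 = {m1}; fixed.
Sat(AG q) = {m1}
EG (AG q): greatest fixpoint, start Z0 = {m1}, keep only states in Sat with some successor in Z. Already a fixed point.
Sat(EG (AG q)) = {m1}
|Sat(EG (AG q))| = |{m1}| = 1.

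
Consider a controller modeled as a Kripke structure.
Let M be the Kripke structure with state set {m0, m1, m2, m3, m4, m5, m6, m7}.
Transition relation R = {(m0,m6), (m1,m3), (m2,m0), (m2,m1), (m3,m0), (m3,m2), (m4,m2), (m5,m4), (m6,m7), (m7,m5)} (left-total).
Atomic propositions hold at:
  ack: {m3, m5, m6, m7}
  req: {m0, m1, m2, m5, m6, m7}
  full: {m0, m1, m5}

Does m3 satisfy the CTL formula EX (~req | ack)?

Sat(~req) = {m3, m4}
Sat(~req | ack) = {m3, m4, m5, m6, m7}
Sat(EX (~req | ack)) = {s : some successor in {m3, m4, m5, m6, m7}} = {m0, m1, m5, m6, m7}
m3 ∉ Sat(EX (~req | ack)) = {m0, m1, m5, m6, m7}, so the formula does not hold at m3.

No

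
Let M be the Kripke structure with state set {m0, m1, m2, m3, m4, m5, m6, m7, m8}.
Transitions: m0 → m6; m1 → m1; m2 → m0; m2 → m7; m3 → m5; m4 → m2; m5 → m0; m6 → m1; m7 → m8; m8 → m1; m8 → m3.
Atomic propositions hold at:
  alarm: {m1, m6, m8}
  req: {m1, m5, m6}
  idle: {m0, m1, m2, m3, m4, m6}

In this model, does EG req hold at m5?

No

EG req: greatest fixpoint, start Z0 = {m1, m5, m6}, keep only states in Sat with some successor in Z. Z1 = {m1, m6}; fixed.
Sat(EG req) = {m1, m6}
m5 ∉ Sat(EG req) = {m1, m6}, so the formula does not hold at m5.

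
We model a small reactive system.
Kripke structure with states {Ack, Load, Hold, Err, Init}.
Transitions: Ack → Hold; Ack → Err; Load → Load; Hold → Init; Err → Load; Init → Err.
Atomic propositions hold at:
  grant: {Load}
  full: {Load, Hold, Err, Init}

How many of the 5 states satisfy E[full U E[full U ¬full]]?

1

Sat(¬full) = {Ack}
E[full U ¬full]: least fixpoint, start Z0 = Sat(¬full) = {Ack}, add states in Sat(full) with some successor in Z. Already a fixed point.
Sat(E[full U ¬full]) = {Ack}
E[full U E[full U ¬full]]: least fixpoint, start Z0 = Sat(E[full U ¬full]) = {Ack}, add states in Sat(full) with some successor in Z. Already a fixed point.
Sat(E[full U E[full U ¬full]]) = {Ack}
|Sat(E[full U E[full U ¬full]])| = |{Ack}| = 1.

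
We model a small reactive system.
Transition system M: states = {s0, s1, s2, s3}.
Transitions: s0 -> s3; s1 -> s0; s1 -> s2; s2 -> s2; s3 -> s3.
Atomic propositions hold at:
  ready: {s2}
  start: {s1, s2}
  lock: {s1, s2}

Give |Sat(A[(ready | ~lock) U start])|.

2

Sat(~lock) = {s0, s3}
Sat(ready | ~lock) = {s0, s2, s3}
A[(ready | ~lock) U start]: least fixpoint, start Z0 = Sat(start) = {s1, s2}, add states in Sat(ready | ~lock) with every successor in Z. Already a fixed point.
Sat(A[(ready | ~lock) U start]) = {s1, s2}
|Sat(A[(ready | ~lock) U start])| = |{s1, s2}| = 2.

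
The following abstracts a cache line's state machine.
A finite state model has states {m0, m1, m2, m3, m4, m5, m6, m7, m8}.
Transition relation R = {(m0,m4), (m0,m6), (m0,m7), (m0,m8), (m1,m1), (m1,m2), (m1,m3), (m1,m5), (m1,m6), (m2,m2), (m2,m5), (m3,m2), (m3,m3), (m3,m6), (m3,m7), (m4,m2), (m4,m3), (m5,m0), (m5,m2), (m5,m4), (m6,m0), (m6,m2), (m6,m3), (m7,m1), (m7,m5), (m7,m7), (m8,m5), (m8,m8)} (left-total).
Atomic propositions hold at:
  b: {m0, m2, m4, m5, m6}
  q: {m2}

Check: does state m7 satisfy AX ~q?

Yes

Sat(~q) = {m0, m1, m3, m4, m5, m6, m7, m8}
Sat(AX ~q) = {s : every successor in {m0, m1, m3, m4, m5, m6, m7, m8}} = {m0, m7, m8}
m7 ∈ Sat(AX ~q) = {m0, m7, m8}, so the formula holds at m7.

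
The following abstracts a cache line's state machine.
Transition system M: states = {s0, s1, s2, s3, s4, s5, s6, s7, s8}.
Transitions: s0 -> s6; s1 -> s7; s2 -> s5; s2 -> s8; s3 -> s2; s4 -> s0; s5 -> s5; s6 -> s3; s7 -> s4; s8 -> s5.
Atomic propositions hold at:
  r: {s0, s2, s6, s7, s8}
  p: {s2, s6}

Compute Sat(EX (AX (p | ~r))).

Sat(~r) = {s1, s3, s4, s5}
Sat(p | ~r) = {s1, s2, s3, s4, s5, s6}
Sat(AX (p | ~r)) = {s : every successor in {s1, s2, s3, s4, s5, s6}} = {s0, s3, s5, s6, s7, s8}
Sat(EX (AX (p | ~r))) = {s : some successor in {s0, s3, s5, s6, s7, s8}} = {s0, s1, s2, s4, s5, s6, s8}

{s0, s1, s2, s4, s5, s6, s8}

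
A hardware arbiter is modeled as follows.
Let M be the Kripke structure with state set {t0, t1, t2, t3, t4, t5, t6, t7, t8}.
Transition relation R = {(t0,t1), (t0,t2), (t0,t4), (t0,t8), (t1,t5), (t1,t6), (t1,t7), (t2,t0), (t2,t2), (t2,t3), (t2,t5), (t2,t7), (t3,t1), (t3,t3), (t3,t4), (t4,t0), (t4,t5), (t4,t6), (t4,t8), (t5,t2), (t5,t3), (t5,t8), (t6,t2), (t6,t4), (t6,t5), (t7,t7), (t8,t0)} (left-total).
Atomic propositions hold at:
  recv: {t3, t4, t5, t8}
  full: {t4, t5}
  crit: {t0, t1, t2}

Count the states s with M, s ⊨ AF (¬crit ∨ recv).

7

Sat(¬crit) = {t3, t4, t5, t6, t7, t8}
Sat(¬crit ∨ recv) = {t3, t4, t5, t6, t7, t8}
AF (¬crit ∨ recv): least fixpoint, start Z0 = {t3, t4, t5, t6, t7, t8}, add states with every successor in Z. Z1 = {t1, t3, t4, t5, t6, t7, t8}; fixed.
Sat(AF (¬crit ∨ recv)) = {t1, t3, t4, t5, t6, t7, t8}
|Sat(AF (¬crit ∨ recv))| = |{t1, t3, t4, t5, t6, t7, t8}| = 7.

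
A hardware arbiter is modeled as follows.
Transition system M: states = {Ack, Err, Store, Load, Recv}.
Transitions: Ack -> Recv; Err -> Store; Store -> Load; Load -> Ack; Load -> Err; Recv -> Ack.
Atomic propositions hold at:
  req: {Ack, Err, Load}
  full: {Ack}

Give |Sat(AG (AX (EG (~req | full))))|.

2

Sat(~req) = {Store, Recv}
Sat(~req | full) = {Ack, Store, Recv}
EG (~req | full): greatest fixpoint, start Z0 = {Ack, Store, Recv}, keep only states in Sat with some successor in Z. Z1 = {Ack, Recv}; fixed.
Sat(EG (~req | full)) = {Ack, Recv}
Sat(AX (EG (~req | full))) = {s : every successor in {Ack, Recv}} = {Ack, Recv}
AG (AX (EG (~req | full))): greatest fixpoint, start Z0 = {Ack, Recv}, keep only states in Sat with every successor in Z. Already a fixed point.
Sat(AG (AX (EG (~req | full)))) = {Ack, Recv}
|Sat(AG (AX (EG (~req | full))))| = |{Ack, Recv}| = 2.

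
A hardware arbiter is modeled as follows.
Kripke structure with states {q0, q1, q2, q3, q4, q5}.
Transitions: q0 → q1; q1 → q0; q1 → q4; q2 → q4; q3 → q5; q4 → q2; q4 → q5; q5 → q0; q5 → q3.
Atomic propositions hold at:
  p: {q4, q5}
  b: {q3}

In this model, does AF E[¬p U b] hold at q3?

Yes

Sat(¬p) = {q0, q1, q2, q3}
E[¬p U b]: least fixpoint, start Z0 = Sat(b) = {q3}, add states in Sat(¬p) with some successor in Z. Already a fixed point.
Sat(E[¬p U b]) = {q3}
AF E[¬p U b]: least fixpoint, start Z0 = {q3}, add states with every successor in Z. Already a fixed point.
Sat(AF E[¬p U b]) = {q3}
q3 ∈ Sat(AF E[¬p U b]) = {q3}, so the formula holds at q3.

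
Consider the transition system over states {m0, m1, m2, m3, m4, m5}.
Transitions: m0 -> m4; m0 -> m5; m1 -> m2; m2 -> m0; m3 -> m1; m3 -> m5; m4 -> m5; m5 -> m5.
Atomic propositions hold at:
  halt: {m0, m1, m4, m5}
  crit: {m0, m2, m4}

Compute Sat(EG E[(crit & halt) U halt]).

Sat(crit & halt) = {m0, m4}
E[(crit & halt) U halt]: least fixpoint, start Z0 = Sat(halt) = {m0, m1, m4, m5}, add states in Sat(crit & halt) with some successor in Z. Already a fixed point.
Sat(E[(crit & halt) U halt]) = {m0, m1, m4, m5}
EG E[(crit & halt) U halt]: greatest fixpoint, start Z0 = {m0, m1, m4, m5}, keep only states in Sat with some successor in Z. Z1 = {m0, m4, m5}; fixed.
Sat(EG E[(crit & halt) U halt]) = {m0, m4, m5}

{m0, m4, m5}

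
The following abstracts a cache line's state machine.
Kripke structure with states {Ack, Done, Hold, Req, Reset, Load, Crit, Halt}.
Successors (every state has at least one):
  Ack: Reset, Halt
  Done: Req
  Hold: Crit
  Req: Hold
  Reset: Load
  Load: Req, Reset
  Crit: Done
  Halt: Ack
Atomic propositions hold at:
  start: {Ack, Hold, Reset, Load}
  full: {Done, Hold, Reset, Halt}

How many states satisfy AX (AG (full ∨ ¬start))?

4

Sat(¬start) = {Done, Req, Crit, Halt}
Sat(full ∨ ¬start) = {Done, Hold, Req, Reset, Crit, Halt}
AG (full ∨ ¬start): greatest fixpoint, start Z0 = {Done, Hold, Req, Reset, Crit, Halt}, keep only states in Sat with every successor in Z. Z1 = {Done, Hold, Req, Crit}; fixed.
Sat(AG (full ∨ ¬start)) = {Done, Hold, Req, Crit}
Sat(AX (AG (full ∨ ¬start))) = {s : every successor in {Done, Hold, Req, Crit}} = {Done, Hold, Req, Crit}
|Sat(AX (AG (full ∨ ¬start)))| = |{Done, Hold, Req, Crit}| = 4.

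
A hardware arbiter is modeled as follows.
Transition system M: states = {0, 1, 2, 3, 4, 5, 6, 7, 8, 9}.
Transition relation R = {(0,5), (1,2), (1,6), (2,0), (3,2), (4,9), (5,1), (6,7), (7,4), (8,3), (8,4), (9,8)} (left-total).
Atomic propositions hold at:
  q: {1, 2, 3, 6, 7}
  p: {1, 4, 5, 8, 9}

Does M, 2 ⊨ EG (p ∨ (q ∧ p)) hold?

No

Sat(q ∧ p) = {1}
Sat(p ∨ (q ∧ p)) = {1, 4, 5, 8, 9}
EG (p ∨ (q ∧ p)): greatest fixpoint, start Z0 = {1, 4, 5, 8, 9}, keep only states in Sat with some successor in Z. Z1 = {4, 5, 8, 9}; Z2 = {4, 8, 9}; fixed.
Sat(EG (p ∨ (q ∧ p))) = {4, 8, 9}
2 ∉ Sat(EG (p ∨ (q ∧ p))) = {4, 8, 9}, so the formula does not hold at 2.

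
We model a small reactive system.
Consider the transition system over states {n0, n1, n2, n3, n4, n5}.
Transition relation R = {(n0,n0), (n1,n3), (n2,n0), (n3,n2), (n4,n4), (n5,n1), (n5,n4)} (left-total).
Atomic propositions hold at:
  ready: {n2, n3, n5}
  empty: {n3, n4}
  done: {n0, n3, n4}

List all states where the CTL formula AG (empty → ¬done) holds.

{n0, n2}

Sat(¬done) = {n1, n2, n5}
Sat(empty → ¬done) = {n0, n1, n2, n5}
AG (empty → ¬done): greatest fixpoint, start Z0 = {n0, n1, n2, n5}, keep only states in Sat with every successor in Z. Z1 = {n0, n2}; fixed.
Sat(AG (empty → ¬done)) = {n0, n2}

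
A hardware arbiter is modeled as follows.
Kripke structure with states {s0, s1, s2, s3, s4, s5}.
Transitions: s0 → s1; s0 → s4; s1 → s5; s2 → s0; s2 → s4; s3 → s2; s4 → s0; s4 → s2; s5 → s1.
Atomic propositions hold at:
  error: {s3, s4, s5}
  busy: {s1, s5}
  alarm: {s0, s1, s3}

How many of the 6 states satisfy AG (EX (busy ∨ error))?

2

Sat(busy ∨ error) = {s1, s3, s4, s5}
Sat(EX (busy ∨ error)) = {s : some successor in {s1, s3, s4, s5}} = {s0, s1, s2, s5}
AG (EX (busy ∨ error)): greatest fixpoint, start Z0 = {s0, s1, s2, s5}, keep only states in Sat with every successor in Z. Z1 = {s1, s5}; fixed.
Sat(AG (EX (busy ∨ error))) = {s1, s5}
|Sat(AG (EX (busy ∨ error)))| = |{s1, s5}| = 2.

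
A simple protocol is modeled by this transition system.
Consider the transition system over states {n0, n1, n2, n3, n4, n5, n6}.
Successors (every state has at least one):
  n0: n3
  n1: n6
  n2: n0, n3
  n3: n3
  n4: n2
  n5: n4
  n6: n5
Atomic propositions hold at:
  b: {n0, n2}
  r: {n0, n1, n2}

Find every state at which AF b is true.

AF b: least fixpoint, start Z0 = {n0, n2}, add states with every successor in Z. Z1 = {n0, n2, n4}; Z2 = {n0, n2, n4, n5}; Z3 = {n0, n2, n4, n5, n6}; Z4 = {n0, n1, n2, n4, n5, n6}; fixed.
Sat(AF b) = {n0, n1, n2, n4, n5, n6}

{n0, n1, n2, n4, n5, n6}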